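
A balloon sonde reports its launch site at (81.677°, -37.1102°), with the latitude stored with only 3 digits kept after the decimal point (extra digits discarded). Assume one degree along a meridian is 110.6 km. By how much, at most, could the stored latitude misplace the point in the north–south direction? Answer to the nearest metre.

Truncating at 3 decimal places can drop up to a full unit in the last place, so the latitude may be off by as much as 0.001°.
Along the meridian that is 0.001° × 110600 m/° = 110.6 m.

111 metres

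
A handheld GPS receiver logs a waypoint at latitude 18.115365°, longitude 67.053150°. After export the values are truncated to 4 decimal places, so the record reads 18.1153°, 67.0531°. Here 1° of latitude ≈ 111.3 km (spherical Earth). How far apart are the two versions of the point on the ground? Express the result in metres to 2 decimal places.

The latitude changed by +0.000065° and the longitude by +0.000050°.
N–S: 0.000065° × 111300 m/° = 7.2345 m.
East–west at this latitude: 0.000050° × 111300 × cos 18.1153° ≈ 0.000050 × 105783 = 5.28916 m.
Hypotenuse of the two orthogonal shifts: √(7.2345² + 5.28916²) = 8.96176 m.

8.96 metres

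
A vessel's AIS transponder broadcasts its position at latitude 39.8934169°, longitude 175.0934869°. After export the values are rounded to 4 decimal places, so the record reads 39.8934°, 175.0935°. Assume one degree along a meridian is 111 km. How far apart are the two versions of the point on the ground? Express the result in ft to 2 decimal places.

Δlat = 39.8934169 − 39.8934 = +0.0000169°; Δlon = 175.0934869 − 175.0935 = -0.0000131°.
N–S: 0.0000169° × 111000 m/° = 1.8759 m.
E–W at 39.8934°: -0.0000131° × 111000 × cos 39.8934° = -0.0000131 × 111000 × 0.7672 ≈ -1.11564 m.
Hypotenuse of the two orthogonal shifts: √(1.8759² + 1.11564²) = 2.18258 m.
In feet: 2.18258 m ÷ 0.3048 ≈ 7.1607 ft.

7.16 ft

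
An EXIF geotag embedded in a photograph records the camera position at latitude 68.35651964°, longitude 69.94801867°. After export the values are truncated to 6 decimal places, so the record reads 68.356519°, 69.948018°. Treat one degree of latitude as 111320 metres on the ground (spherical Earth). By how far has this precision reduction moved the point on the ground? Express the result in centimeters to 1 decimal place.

Δlat = 68.35651964 − 68.356519 = +0.00000064°; Δlon = 69.94801867 − 69.948018 = +0.00000067°.
North–south shift: 0.00000064 × 111320 = 0.0712448 m.
E–W at 68.3565°: 0.00000067° × 111320 × cos 68.3565° = 0.00000067 × 111320 × 0.3688 ≈ 0.027509 m.
Hypotenuse of the two orthogonal shifts: √(0.0712448² + 0.027509²) = 0.0763712 m.
That is 0.0763712 m = 7.6371 cm.

7.6 centimeters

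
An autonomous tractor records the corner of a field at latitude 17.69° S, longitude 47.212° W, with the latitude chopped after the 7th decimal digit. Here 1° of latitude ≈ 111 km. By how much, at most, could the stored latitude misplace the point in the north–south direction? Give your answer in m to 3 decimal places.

0.011 m

Truncating at 7 decimal places can drop up to a full unit in the last place, so the latitude may be off by as much as 1e-07°.
So the N–S error is at most 1e-07 × 111000 = 0.0111 m.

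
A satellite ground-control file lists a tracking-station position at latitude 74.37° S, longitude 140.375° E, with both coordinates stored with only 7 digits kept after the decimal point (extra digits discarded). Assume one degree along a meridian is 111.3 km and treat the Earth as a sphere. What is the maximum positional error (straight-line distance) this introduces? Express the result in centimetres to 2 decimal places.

Truncating at 7 decimal places can drop up to a full unit in the last place, so each coordinate may be off by as much as 1e-07°.
Latitude error → 1e-07 × 111300 = 0.01113 m along the meridian.
Longitude error → 1e-07 × 111300 × cos 74.37° = 1e-07 × 111300 × 0.2694 ≈ 0.00299869 m.
The two errors are perpendicular, so the maximum displacement is √(0.01113² + 0.00299869²) ≈ 0.0115269 m.
That is 0.0115269 m = 1.1527 cm.

1.15 centimetres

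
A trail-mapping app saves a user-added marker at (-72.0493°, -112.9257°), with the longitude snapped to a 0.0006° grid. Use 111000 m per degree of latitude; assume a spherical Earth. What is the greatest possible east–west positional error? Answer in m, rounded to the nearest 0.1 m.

With a 0.0006° grid the true value lies within half a step, ±0.0006°/2 = ±0.0003°, of the stored one.
At latitude 72.0493° a degree of longitude spans 111000 m × cos 72.0493° = 111000 × 0.3082 ≈ 34210 m.
East–west error: 0.0003° × 34210 m/° ≈ 10.263 m.

10.3 m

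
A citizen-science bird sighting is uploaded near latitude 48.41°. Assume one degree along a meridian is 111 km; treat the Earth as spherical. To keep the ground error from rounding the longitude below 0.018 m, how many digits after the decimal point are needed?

At 48.41° one degree of longitude covers 111000 × cos 48.41° ≈ 111000 × 0.6638 ≈ 73681.3 m.
Rounding to N decimal places gives at most 0.5 × 10⁻ᴺ degrees of error, i.e. 0.5 × 10⁻ᴺ × 73681.3 m.
Setting 36840.7 × 10⁻ᴺ ≤ 0.018 gives 10ᴺ ≥ 2.047e+06, i.e. N ≥ 6.31.
So 7 decimal places suffice (0.00368 m); 6 would allow up to 0.0368 m.

7 decimal places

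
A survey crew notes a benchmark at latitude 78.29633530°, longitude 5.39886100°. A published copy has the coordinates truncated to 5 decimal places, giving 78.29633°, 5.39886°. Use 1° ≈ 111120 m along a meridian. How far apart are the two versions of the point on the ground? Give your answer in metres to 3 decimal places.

The latitude changed by +0.00000530° and the longitude by +0.00000100°.
N–S: 0.00000530° × 111120 m/° = 0.588936 m.
East–west at this latitude: 0.00000100° × 111120 × cos 78.2963° ≈ 0.00000100 × 22540.7 = 0.0225407 m.
Distance: √(0.588936² + 0.0225407²) ≈ 0.589367 m.

0.589 metres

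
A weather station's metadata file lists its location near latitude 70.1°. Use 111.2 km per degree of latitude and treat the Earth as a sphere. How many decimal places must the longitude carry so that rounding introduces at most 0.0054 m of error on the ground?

At 70.1° one degree of longitude covers 111200 × cos 70.1° ≈ 111200 × 0.3404 ≈ 37850.2 m.
With N decimal places the half-ulp bound is 0.5·10⁻ᴺ°, or 0.5·10⁻ᴺ × 37850.2 m on the ground.
Need 0.5 × 37850.2 × 10⁻ᴺ ≤ 0.0054 → 10⁻ᴺ ≤ 2.853e-07, so N ≥ 6.54.
At 6 places the error can reach 0.0189 m, but 7 places keeps it to 0.00189 m.

7 decimal places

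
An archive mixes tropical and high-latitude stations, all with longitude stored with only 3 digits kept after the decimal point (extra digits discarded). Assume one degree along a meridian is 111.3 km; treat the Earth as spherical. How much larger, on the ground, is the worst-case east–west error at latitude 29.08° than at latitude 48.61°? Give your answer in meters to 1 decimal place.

23.7 meters

Truncating at 3 decimal places can drop up to a full unit in the last place, so the longitude may be off by as much as 0.001°.
At 29.08°: 0.001° × 111300 × cos 29.08° = 0.001 × 111300 × 0.8739 ≈ 97.27 m.
Error at 48.61° = 0.001° × 111300 × cos 48.61° ≈ 111.3 × 0.6612 = 73.589 m.
Difference: 97.27 − 73.589 = 23.68 m.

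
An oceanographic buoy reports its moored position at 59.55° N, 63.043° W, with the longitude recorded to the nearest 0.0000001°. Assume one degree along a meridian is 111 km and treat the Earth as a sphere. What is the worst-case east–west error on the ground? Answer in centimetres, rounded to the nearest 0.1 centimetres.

0.3 centimetres

Rounding to 7 decimal places leaves the longitude within ±5e-08° of the true value.
One degree of longitude at 59.55° is 111000 × cos 59.55° ≈ 111000 × 0.5068 = 56253.3 m.
East–west error: 5e-08° × 56253.3 m/° ≈ 0.00281266 m.
That is 0.00281266 m = 0.28127 cm.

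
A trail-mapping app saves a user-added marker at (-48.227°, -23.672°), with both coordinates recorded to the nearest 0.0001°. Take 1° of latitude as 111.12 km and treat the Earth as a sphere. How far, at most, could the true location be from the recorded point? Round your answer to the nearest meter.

Rounding to 4 decimal places leaves each coordinate within ±5e-05° of the true value.
N–S: 5e-05° × 111120 m/° = 5.556 m.
Longitude error → 5e-05 × 111120 × cos 48.227° = 5e-05 × 111120 × 0.6662 ≈ 3.7013 m.
Combining orthogonally: (5.556² + 3.7013²)^½ ≈ 6.67598 m.

7 meters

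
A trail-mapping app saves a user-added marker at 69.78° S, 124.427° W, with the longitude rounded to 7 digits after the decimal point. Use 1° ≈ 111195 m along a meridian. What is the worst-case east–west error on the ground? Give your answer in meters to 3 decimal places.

0.002 meters

Rounding to 7 decimal places leaves the longitude within ±5e-08° of the true value.
At latitude 69.78° a degree of longitude spans 111195 m × cos 69.78° = 111195 × 0.3456 ≈ 38431.9 m.
So at most 5e-08° × 38431.9 ≈ 0.00192159 m east–west.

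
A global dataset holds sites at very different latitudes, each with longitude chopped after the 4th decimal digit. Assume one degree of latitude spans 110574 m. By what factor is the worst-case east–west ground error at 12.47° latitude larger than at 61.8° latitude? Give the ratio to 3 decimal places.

Truncating at 4 decimal places can drop up to a full unit in the last place, so the longitude may be off by as much as 0.0001°.
Error at 12.47° = 0.0001° × 110574 × cos 12.47° ≈ 11.057 × 0.9764 = 10.797 m.
At 61.8°: 0.0001° × 110574 × cos 61.8° = 0.0001 × 110574 × 0.4726 ≈ 5.2252 m.
Ratio: 10.797 / 5.2252 = cos 12.47° / cos 61.8° ≈ 2.0663.

2.066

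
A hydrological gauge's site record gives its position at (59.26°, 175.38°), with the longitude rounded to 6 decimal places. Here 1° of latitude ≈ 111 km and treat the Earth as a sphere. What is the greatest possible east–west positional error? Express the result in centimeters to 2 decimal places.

Rounding to 6 decimal places leaves the longitude within ±5e-07° of the true value.
One degree of longitude at 59.26° is 111000 × cos 59.26° ≈ 111000 × 0.5111 = 56736.9 m.
Maximum E–W displacement: 5e-07 × 56736.9 = 0.0283684 m.
That is 0.0283684 m = 2.8368 cm.

2.84 centimeters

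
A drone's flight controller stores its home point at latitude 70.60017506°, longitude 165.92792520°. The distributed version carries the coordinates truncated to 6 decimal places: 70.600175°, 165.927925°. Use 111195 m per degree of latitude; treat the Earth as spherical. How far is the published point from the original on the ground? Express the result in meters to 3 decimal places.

0.010 meters

The latitude changed by +0.00000006° and the longitude by +0.00000020°.
N–S: 0.00000006° × 111195 m/° = 0.0066717 m.
East–west at this latitude: 0.00000020° × 111195 × cos 70.6002° ≈ 0.00000020 × 36934.3 = 0.00738687 m.
Distance: √(0.0066717² + 0.00738687²) ≈ 0.00995376 m.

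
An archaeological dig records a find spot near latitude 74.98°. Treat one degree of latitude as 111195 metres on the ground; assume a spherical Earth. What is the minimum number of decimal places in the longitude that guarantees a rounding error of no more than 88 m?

At 74.98° one degree of longitude covers 111195 × cos 74.98° ≈ 111195 × 0.2592 ≈ 28816.9 m.
With N decimal places the half-ulp bound is 0.5·10⁻ᴺ°, or 0.5·10⁻ᴺ × 28816.9 m on the ground.
Setting 14408.4 × 10⁻ᴺ ≤ 88 gives 10ᴺ ≥ 163.7, i.e. N ≥ 2.21.
N = 2 would give 144 m (too coarse); N = 3 gives 14.4 m ≤ 88 m.

3 decimal places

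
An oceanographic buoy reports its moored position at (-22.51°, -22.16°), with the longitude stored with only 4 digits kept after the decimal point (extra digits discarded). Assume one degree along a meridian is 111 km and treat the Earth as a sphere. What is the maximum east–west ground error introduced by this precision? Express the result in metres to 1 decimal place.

10.3 metres

Truncating at 4 decimal places can drop up to a full unit in the last place, so the longitude may be off by as much as 0.0001°.
Parallels shrink by cos φ, so at 22.51° a degree of longitude is 111000 × 0.9238 ≈ 102543 m.
East–west error: 0.0001° × 102543 m/° ≈ 10.2543 m.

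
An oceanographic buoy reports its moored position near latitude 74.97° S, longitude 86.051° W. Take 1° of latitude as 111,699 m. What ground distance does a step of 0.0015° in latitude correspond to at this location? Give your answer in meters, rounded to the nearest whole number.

0.0015° × 111699 m/° = 167.548 m.

168 meters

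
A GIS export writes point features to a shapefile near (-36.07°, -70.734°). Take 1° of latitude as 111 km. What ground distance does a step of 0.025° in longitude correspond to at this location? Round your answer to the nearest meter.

2243 meters

One degree of longitude here spans 111000 × cos 36.07° = 111000 × 0.8083 ≈ 89721.1 m; 0.025° of that is 2243.03 m.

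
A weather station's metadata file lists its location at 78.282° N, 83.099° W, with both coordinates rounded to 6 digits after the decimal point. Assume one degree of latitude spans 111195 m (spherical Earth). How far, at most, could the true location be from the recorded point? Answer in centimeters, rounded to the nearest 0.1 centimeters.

Rounding to 6 decimal places leaves each coordinate within ±5e-07° of the true value.
Latitude error → 5e-07 × 111195 = 0.0555975 m along the meridian.
E–W at 78.282°: 5e-07° × 111195 × cos 78.282° = 5e-07 × 111195 × 0.2031 ≈ 0.0112916 m.
The two errors are perpendicular, so the maximum displacement is √(0.0555975² + 0.0112916²) ≈ 0.0567325 m.
That is 0.0567325 m = 5.6733 cm.

5.7 centimeters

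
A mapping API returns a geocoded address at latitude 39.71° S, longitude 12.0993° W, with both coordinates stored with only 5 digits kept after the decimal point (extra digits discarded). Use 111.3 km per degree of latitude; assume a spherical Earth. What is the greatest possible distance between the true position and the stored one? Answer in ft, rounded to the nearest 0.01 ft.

Truncating at 5 decimal places can drop up to a full unit in the last place, so each coordinate may be off by as much as 1e-05°.
N–S: 1e-05° × 111300 m/° = 1.113 m.
Longitude error → 1e-05 × 111300 × cos 39.71° = 1e-05 × 111300 × 0.7693 ≈ 0.856218 m.
Combining orthogonally: (1.113² + 0.856218²)^½ ≈ 1.40424 m.
Converting: 1.40424 m × 3.2808 ft/m ≈ 4.6071 ft.

4.61 ft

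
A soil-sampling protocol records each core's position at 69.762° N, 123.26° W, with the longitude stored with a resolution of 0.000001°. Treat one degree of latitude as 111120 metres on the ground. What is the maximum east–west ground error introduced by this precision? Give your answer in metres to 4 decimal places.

0.0192 metres

With a 0.000001° grid the true value lies within half a step, ±0.000001°/2 = ±5e-07°, of the stored one.
At latitude 69.762° a degree of longitude spans 111120 m × cos 69.762° = 111120 × 0.3459 ≈ 38438.7 m.
Maximum E–W displacement: 5e-07 × 38438.7 = 0.0192193 m.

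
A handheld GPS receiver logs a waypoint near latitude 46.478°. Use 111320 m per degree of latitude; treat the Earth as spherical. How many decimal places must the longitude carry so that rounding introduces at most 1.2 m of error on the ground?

5 decimal places

At 46.478° one degree of longitude covers 111320 × cos 46.478° ≈ 111320 × 0.6886 ≈ 76658.6 m.
N decimal places → at most half a unit in the last place, 0.5 × 10⁻ᴺ° = 76658.6/2 × 10⁻ᴺ m.
Need 0.5 × 76658.6 × 10⁻ᴺ ≤ 1.2 → 10⁻ᴺ ≤ 3.131e-05, so N ≥ 4.50.
So 5 decimal places suffice (0.383 m); 4 would allow up to 3.83 m.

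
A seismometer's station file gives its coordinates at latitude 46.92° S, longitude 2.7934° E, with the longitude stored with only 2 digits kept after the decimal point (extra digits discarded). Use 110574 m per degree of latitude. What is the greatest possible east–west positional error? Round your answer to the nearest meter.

755 meters

Truncating at 2 decimal places can drop up to a full unit in the last place, so the longitude may be off by as much as 0.01°.
Parallels shrink by cos φ, so at 46.92° a degree of longitude is 110574 × 0.6830 ≈ 75524.1 m.
Maximum E–W displacement: 0.01 × 75524.1 = 755.241 m.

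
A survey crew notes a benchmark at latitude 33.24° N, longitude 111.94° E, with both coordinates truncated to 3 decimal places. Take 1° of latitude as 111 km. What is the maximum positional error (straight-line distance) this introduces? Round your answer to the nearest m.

145 m

Truncating at 3 decimal places can drop up to a full unit in the last place, so each coordinate may be off by as much as 0.001°.
N–S: 0.001° × 111000 m/° = 111 m.
Longitude error → 0.001 × 111000 × cos 33.24° = 0.001 × 111000 × 0.8364 ≈ 92.8384 m.
Combining orthogonally: (111² + 92.8384²)^½ ≈ 144.706 m.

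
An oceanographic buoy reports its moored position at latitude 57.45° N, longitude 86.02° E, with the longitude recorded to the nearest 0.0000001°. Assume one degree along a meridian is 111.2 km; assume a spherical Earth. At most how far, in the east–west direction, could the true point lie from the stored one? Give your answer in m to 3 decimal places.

Rounding to 7 decimal places leaves the longitude within ±5e-08° of the true value.
At latitude 57.45° a degree of longitude spans 111200 m × cos 57.45° = 111200 × 0.5380 ≈ 59829.5 m.
So at most 5e-08° × 59829.5 ≈ 0.00299148 m east–west.

0.003 m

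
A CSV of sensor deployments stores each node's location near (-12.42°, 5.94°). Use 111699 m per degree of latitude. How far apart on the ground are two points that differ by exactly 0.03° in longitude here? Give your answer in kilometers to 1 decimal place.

3.3 kilometers

One degree of longitude here spans 111699 × cos 12.42° = 111699 × 0.9766 ≈ 109085 m; 0.03° of that is 3272.55 m.
That is 3272.55 m = 3.2725 km.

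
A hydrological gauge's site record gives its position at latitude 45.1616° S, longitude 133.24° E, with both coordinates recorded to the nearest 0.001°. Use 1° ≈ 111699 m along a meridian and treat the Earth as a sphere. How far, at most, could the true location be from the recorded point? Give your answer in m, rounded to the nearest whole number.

68 m

Rounding to 3 decimal places leaves each coordinate within ±0.0005° of the true value.
N–S: 0.0005° × 111699 m/° = 55.8495 m.
East–west component at 45.1616°: 0.0005° × 111699 × cos 45.1616° ≈ 0.0005 × 78760 ≈ 39.38 m.
Worst case both components are at the extreme and orthogonal: √(55.8495² + 39.38²) ≈ 68.3371 m.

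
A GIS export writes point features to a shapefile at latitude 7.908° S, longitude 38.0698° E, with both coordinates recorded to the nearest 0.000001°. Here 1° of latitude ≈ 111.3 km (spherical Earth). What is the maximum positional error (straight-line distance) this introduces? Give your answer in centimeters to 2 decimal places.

7.83 centimeters

Rounding to 6 decimal places leaves each coordinate within ±5e-07° of the true value.
Latitude error → 5e-07 × 111300 = 0.05565 m along the meridian.
E–W at 7.908°: 5e-07° × 111300 × cos 7.908° = 5e-07 × 111300 × 0.9905 ≈ 0.0551208 m.
Combining orthogonally: (0.05565² + 0.0551208²)^½ ≈ 0.0783277 m.
That is 0.0783277 m = 7.8328 cm.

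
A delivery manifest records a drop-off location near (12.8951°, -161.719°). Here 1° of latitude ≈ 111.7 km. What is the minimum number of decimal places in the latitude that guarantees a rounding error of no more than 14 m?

4

One degree of latitude covers 111700 m.
N decimal places → at most half a unit in the last place, 0.5 × 10⁻ᴺ° = 111700/2 × 10⁻ᴺ m.
Need 0.5 × 111700 × 10⁻ᴺ ≤ 14 → 10⁻ᴺ ≤ 2.507e-04, so N ≥ 3.60.
At 3 places the error can reach 55.9 m, but 4 places keeps it to 5.58 m.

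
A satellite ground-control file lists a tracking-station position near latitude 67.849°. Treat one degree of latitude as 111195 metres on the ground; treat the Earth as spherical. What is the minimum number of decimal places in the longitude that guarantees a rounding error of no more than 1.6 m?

At 67.849° one degree of longitude covers 111195 × cos 67.849° ≈ 111195 × 0.3770 ≈ 41925.9 m.
With N decimal places the half-ulp bound is 0.5·10⁻ᴺ°, or 0.5·10⁻ᴺ × 41925.9 m on the ground.
Need 0.5 × 41925.9 × 10⁻ᴺ ≤ 1.6 → 10⁻ᴺ ≤ 7.633e-05, so N ≥ 4.12.
At 4 places the error can reach 2.1 m, but 5 places keeps it to 0.21 m.

5 decimal places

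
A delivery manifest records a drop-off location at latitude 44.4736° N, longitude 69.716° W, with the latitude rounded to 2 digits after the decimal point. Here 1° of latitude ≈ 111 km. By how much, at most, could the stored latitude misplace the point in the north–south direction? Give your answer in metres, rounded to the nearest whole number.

555 metres

Rounding to 2 decimal places leaves the latitude within ±0.005° of the true value.
Along the meridian that is 0.005° × 111000 m/° = 555 m.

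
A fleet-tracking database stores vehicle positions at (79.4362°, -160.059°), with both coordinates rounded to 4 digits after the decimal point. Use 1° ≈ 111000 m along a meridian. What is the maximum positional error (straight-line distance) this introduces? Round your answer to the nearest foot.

19 feet

Rounding to 4 decimal places leaves each coordinate within ±5e-05° of the true value.
N–S: 5e-05° × 111000 m/° = 5.55 m.
E–W at 79.4362°: 5e-05° × 111000 × cos 79.4362° = 5e-05 × 111000 × 0.1833 ≈ 1.01748 m.
Worst case both components are at the extreme and orthogonal: √(5.55² + 1.01748²) ≈ 5.6425 m.
Converting: 5.6425 m × 3.2808 ft/m ≈ 18.512 ft.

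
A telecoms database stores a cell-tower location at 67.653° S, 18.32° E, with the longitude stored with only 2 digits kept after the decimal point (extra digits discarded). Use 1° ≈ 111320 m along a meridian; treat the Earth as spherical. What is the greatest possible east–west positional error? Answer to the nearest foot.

Truncating at 2 decimal places can drop up to a full unit in the last place, so the longitude may be off by as much as 0.01°.
At latitude 67.653° a degree of longitude spans 111320 m × cos 67.653° = 111320 × 0.3802 ≈ 42325.5 m.
East–west error: 0.01° × 42325.5 m/° ≈ 423.255 m.
Converting: 423.255 m × 3.2808 ft/m ≈ 1388.6 ft.

1389 feet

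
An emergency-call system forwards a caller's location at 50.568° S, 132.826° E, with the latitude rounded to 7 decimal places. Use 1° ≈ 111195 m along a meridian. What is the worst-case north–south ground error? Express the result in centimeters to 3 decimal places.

0.556 centimeters

Rounding to 7 decimal places leaves the latitude within ±5e-08° of the true value.
North–south distance: 5e-08° × 111195 m/° = 0.00555975 m.
That is 0.00555975 m = 0.55597 cm.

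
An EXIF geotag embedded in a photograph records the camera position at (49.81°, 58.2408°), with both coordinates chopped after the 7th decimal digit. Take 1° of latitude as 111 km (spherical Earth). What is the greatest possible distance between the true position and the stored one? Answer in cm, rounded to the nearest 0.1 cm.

1.3 cm

Truncating at 7 decimal places can drop up to a full unit in the last place, so each coordinate may be off by as much as 1e-07°.
Latitude error → 1e-07 × 111000 = 0.0111 m along the meridian.
East–west component at 49.81°: 1e-07° × 111000 × cos 49.81° ≈ 1e-07 × 71631 ≈ 0.0071631 m.
The two errors are perpendicular, so the maximum displacement is √(0.0111² + 0.0071631²) ≈ 0.0132106 m.
That is 0.0132106 m = 1.3211 cm.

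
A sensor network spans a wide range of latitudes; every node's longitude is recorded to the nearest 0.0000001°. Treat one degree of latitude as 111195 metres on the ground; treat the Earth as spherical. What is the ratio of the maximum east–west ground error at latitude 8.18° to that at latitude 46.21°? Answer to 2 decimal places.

Rounding to 7 decimal places leaves the longitude within ±5e-08° of the true value.
At 8.18°: 5e-08° × 111195 × cos 8.18° = 5e-08 × 111195 × 0.9898 ≈ 0.0055032 m.
Error at 46.21° = 5e-08° × 111195 × cos 46.21° ≈ 0.0055597 × 0.6920 = 0.0038474 m.
The ratio reduces to cos 8.18° / cos 46.21° = 0.9898/0.6920 ≈ 1.4303.

1.43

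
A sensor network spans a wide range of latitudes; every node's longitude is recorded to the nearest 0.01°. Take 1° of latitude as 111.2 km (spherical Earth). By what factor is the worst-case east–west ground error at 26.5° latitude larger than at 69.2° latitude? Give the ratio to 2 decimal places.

Rounding to 2 decimal places leaves the longitude within ±0.005° of the true value.
At 26.5°: 0.005° × 111200 × cos 26.5° = 0.005 × 111200 × 0.8949 ≈ 497.58 m.
Error at 69.2° = 0.005° × 111200 × cos 69.2° ≈ 556 × 0.3551 = 197.44 m.
The ratio reduces to cos 26.5° / cos 69.2° = 0.8949/0.3551 ≈ 2.5202.

2.52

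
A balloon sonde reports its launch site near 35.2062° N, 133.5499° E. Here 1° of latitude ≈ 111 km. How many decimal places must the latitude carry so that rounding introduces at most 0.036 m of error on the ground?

7 decimal places

One degree of latitude covers 111000 m.
N decimal places → at most half a unit in the last place, 0.5 × 10⁻ᴺ° = 111000/2 × 10⁻ᴺ m.
Need 0.5 × 111000 × 10⁻ᴺ ≤ 0.036 → 10⁻ᴺ ≤ 6.486e-07, so N ≥ 6.19.
So 7 decimal places suffice (0.00555 m); 6 would allow up to 0.0555 m.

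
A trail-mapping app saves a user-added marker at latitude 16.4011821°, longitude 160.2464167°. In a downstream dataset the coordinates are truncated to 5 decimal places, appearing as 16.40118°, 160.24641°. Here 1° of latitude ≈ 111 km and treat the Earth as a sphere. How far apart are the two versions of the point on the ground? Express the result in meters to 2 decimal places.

0.75 meters

The latitude changed by +0.0000021° and the longitude by +0.0000067°.
N–S: 0.0000021° × 111000 m/° = 0.2331 m.
East–west at this latitude: 0.0000067° × 111000 × cos 16.4012° ≈ 0.0000067 × 106483 = 0.713437 m.
Combined displacement = (0.2331² + 0.713437²)^½ ≈ 0.750552 m.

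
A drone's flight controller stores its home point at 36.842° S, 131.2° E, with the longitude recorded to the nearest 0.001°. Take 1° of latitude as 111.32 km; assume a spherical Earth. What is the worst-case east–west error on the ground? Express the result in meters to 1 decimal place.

Rounding to 3 decimal places leaves the longitude within ±0.0005° of the true value.
One degree of longitude at 36.842° is 111320 × cos 36.842° ≈ 111320 × 0.8003 = 89088.5 m.
Maximum E–W displacement: 0.0005 × 89088.5 = 44.5443 m.

44.5 meters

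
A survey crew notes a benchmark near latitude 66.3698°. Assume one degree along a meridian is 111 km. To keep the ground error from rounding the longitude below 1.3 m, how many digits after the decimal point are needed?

5

At 66.3698° one degree of longitude covers 111000 × cos 66.3698° ≈ 111000 × 0.4008 ≈ 44492.4 m.
Rounding to N decimal places gives at most 0.5 × 10⁻ᴺ degrees of error, i.e. 0.5 × 10⁻ᴺ × 44492.4 m.
Need 0.5 × 44492.4 × 10⁻ᴺ ≤ 1.3 → 10⁻ᴺ ≤ 5.844e-05, so N ≥ 4.23.
So 5 decimal places suffice (0.222 m); 4 would allow up to 2.22 m.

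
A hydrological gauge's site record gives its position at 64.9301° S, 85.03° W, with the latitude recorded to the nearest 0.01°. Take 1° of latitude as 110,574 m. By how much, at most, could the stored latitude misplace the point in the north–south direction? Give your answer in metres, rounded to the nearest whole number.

Rounding to 2 decimal places leaves the latitude within ±0.005° of the true value.
North–south distance: 0.005° × 110574 m/° = 552.87 m.

553 metres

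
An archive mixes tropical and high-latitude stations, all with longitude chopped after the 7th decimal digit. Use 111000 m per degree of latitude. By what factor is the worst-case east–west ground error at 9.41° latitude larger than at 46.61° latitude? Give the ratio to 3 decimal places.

1.436

Truncating at 7 decimal places can drop up to a full unit in the last place, so the longitude may be off by as much as 1e-07°.
At 9.41°: 1e-07° × 111000 × cos 9.41° = 1e-07 × 111000 × 0.9865 ≈ 0.010951 m.
Error at 46.61° = 1e-07° × 111000 × cos 46.61° ≈ 0.0111 × 0.6870 = 0.0076253 m.
The ratio reduces to cos 9.41° / cos 46.61° = 0.9865/0.6870 ≈ 1.4361.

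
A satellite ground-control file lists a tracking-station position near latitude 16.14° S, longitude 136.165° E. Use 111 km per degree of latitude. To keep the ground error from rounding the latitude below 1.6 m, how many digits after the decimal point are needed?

One degree of latitude covers 111000 m.
N decimal places → at most half a unit in the last place, 0.5 × 10⁻ᴺ° = 111000/2 × 10⁻ᴺ m.
Need 0.5 × 111000 × 10⁻ᴺ ≤ 1.6 → 10⁻ᴺ ≤ 2.883e-05, so N ≥ 4.54.
At 4 places the error can reach 5.55 m, but 5 places keeps it to 0.555 m.

5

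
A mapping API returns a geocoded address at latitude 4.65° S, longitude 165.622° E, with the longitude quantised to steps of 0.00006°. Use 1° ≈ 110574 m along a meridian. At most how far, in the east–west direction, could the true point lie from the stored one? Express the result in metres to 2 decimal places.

3.31 metres

With a 0.00006° grid the true value lies within half a step, ±0.00006°/2 = ±3e-05°, of the stored one.
Parallels shrink by cos φ, so at 4.65° a degree of longitude is 110574 × 0.9967 ≈ 110210 m.
Maximum E–W displacement: 3e-05 × 110210 = 3.3063 m.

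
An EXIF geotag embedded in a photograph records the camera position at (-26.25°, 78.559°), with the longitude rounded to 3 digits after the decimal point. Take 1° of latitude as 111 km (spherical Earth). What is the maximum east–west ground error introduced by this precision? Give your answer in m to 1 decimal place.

49.8 m

Rounding to 3 decimal places leaves the longitude within ±0.0005° of the true value.
At latitude 26.25° a degree of longitude spans 111000 m × cos 26.25° = 111000 × 0.8969 ≈ 99552.9 m.
East–west error: 0.0005° × 99552.9 m/° ≈ 49.7764 m.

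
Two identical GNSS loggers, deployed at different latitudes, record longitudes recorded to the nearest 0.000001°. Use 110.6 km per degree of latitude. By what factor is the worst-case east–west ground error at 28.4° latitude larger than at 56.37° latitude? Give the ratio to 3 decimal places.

1.588

Rounding to 6 decimal places leaves the longitude within ±5e-07° of the true value.
At 28.4°: 5e-07° × 110600 × cos 28.4° = 5e-07 × 110600 × 0.8796 ≈ 0.048645 m.
At 56.37°: 5e-07° × 110600 × cos 56.37° = 5e-07 × 110600 × 0.5538 ≈ 0.030627 m.
The ratio reduces to cos 28.4° / cos 56.37° = 0.8796/0.5538 ≈ 1.5883.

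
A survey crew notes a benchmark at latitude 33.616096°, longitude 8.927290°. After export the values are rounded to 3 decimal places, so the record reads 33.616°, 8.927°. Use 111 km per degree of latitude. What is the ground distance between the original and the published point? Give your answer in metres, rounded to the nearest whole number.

29 metres

Δlat = 33.616096 − 33.616 = +0.000096°; Δlon = 8.927290 − 8.927 = +0.000290°.
N–S: 0.000096° × 111000 m/° = 10.656 m.
E–W at 33.616°: 0.000290° × 111000 × cos 33.616° = 0.000290 × 111000 × 0.8328 ≈ 26.8068 m.
Distance: √(10.656² + 26.8068²) ≈ 28.8471 m.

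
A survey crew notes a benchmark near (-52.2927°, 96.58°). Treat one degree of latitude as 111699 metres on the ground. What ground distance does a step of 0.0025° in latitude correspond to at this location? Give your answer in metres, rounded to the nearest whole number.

0.0025° × 111699 m/° = 279.248 m.

279 metres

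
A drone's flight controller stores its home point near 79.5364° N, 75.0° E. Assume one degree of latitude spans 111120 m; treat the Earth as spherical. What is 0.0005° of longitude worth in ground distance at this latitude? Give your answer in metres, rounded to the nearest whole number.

One degree of longitude here spans 111120 × cos 79.5364° = 111120 × 0.1816 ≈ 20180.6 m; 0.0005° of that is 10.0903 m.

10 metres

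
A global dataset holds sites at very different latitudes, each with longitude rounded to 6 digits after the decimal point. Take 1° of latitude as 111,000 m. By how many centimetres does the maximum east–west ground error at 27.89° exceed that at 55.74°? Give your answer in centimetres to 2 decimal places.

1.78 centimetres

Rounding to 6 decimal places leaves the longitude within ±5e-07° of the true value.
At 27.89°: 5e-07° × 111000 × cos 27.89° = 5e-07 × 111000 × 0.8838 ≈ 0.049054 m.
At 55.74°: 5e-07° × 111000 × cos 55.74° = 5e-07 × 111000 × 0.5629 ≈ 0.031244 m.
Difference: 0.049054 − 0.031244 = 0.01781 m.
That is 0.0178098 m = 1.781 cm.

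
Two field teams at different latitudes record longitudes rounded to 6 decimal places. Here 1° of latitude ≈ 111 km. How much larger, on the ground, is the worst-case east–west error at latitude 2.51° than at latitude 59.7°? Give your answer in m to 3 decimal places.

0.027 m

Rounding to 6 decimal places leaves the longitude within ±5e-07° of the true value.
At 2.51°: 5e-07° × 111000 × cos 2.51° = 5e-07 × 111000 × 0.9990 ≈ 0.055447 m.
Error at 59.7° = 5e-07° × 111000 × cos 59.7° ≈ 0.0555 × 0.5045 = 0.028001 m.
So the lower-latitude error exceeds the higher by 0.055447 − 0.028001 = 0.027445 m.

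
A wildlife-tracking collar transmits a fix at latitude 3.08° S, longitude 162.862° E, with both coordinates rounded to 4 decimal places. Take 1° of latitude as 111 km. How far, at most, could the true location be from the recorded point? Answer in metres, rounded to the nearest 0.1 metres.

Rounding to 4 decimal places leaves each coordinate within ±5e-05° of the true value.
Latitude error → 5e-05 × 111000 = 5.55 m along the meridian.
East–west component at 3.08°: 5e-05° × 111000 × cos 3.08° ≈ 5e-05 × 110840 ≈ 5.54198 m.
The two errors are perpendicular, so the maximum displacement is √(5.55² + 5.54198²) ≈ 7.84322 m.

7.8 metres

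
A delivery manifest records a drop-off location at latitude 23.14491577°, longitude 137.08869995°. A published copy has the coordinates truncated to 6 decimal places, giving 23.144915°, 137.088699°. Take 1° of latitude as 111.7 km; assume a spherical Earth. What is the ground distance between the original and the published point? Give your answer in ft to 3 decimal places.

Δlat = 23.14491577 − 23.144915 = +0.00000077°; Δlon = 137.08869995 − 137.088699 = +0.00000095°.
North–south shift: 0.00000077 × 111700 = 0.086009 m.
E–W at 23.1449°: 0.00000095° × 111700 × cos 23.1449° = 0.00000095 × 111700 × 0.9195 ≈ 0.0975742 m.
Combined displacement = (0.086009² + 0.0975742²)^½ ≈ 0.13007 m.
In feet: 0.13007 m ÷ 0.3048 ≈ 0.42674 ft.

0.427 ft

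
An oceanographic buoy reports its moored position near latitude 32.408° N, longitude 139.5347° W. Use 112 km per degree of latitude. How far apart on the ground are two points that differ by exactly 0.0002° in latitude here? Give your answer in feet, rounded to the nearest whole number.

Along a meridian 0.0002° is 0.0002 × 112000 = 22.4 m.
In feet: 22.4 m ÷ 0.3048 ≈ 73.491 ft.

73 feet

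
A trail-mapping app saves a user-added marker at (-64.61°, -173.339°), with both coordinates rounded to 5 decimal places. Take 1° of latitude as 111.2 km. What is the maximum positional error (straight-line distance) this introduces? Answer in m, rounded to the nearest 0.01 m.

0.60 m

Rounding to 5 decimal places leaves each coordinate within ±5e-06° of the true value.
Latitude error → 5e-06 × 111200 = 0.556 m along the meridian.
East–west component at 64.61°: 5e-06° × 111200 × cos 64.61° ≈ 5e-06 × 47680.1 ≈ 0.2384 m.
Combining orthogonally: (0.556² + 0.2384²)^½ ≈ 0.604955 m.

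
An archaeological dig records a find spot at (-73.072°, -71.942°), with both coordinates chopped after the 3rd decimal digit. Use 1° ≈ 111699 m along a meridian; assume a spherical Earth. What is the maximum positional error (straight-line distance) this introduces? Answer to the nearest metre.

116 metres

Truncating at 3 decimal places can drop up to a full unit in the last place, so each coordinate may be off by as much as 0.001°.
North–south component: 0.001° × 111699 = 111.699 m.
Longitude error → 0.001 × 111699 × cos 73.072° = 0.001 × 111699 × 0.2912 ≈ 32.5234 m.
The two errors are perpendicular, so the maximum displacement is √(111.699² + 32.5234²) ≈ 116.338 m.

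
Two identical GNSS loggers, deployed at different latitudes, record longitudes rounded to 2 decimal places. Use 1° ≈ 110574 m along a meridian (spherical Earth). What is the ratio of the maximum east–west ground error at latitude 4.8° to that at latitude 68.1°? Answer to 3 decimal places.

Rounding to 2 decimal places leaves the longitude within ±0.005° of the true value.
Error at 4.8° = 0.005° × 110574 × cos 4.8° ≈ 552.87 × 0.9965 = 550.93 m.
Error at 68.1° = 0.005° × 110574 × cos 68.1° ≈ 552.87 × 0.3730 = 206.21 m.
The ratio reduces to cos 4.8° / cos 68.1° = 0.9965/0.3730 ≈ 2.6717.

2.672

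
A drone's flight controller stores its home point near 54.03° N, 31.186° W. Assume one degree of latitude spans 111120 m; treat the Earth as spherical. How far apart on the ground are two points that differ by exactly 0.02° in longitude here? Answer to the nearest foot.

0.02° of longitude at 54.03° is 0.02 × 111120 × cos 54.03° ≈ 0.02 × 65267.6 = 1305.35 m.
Converting: 1305.35 m × 3.2808 ft/m ≈ 4282.7 ft.

4283 feet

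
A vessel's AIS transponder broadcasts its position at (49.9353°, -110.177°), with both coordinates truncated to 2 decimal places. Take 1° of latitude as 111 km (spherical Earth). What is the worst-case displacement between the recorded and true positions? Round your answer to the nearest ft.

Truncating at 2 decimal places can drop up to a full unit in the last place, so each coordinate may be off by as much as 0.01°.
Latitude error → 0.01 × 111000 = 1110 m along the meridian.
Longitude error → 0.01 × 111000 × cos 49.9353° = 0.01 × 111000 × 0.6437 ≈ 714.454 m.
The two errors are perpendicular, so the maximum displacement is √(1110² + 714.454²) ≈ 1320.05 m.
Converting: 1320.05 m × 3.2808 ft/m ≈ 4330.9 ft.

4331 ft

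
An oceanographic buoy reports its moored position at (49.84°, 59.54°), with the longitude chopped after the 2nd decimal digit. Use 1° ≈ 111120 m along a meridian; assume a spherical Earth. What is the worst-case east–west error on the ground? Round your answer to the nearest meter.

Truncating at 2 decimal places can drop up to a full unit in the last place, so the longitude may be off by as much as 0.01°.
One degree of longitude at 49.84° is 111120 × cos 49.84° ≈ 111120 × 0.6449 = 71664 m.
Maximum E–W displacement: 0.01 × 71664 = 716.64 m.

717 meters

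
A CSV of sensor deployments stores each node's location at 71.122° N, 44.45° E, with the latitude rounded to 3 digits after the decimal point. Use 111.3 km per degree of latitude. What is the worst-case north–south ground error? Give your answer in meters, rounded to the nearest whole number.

Rounding to 3 decimal places leaves the latitude within ±0.0005° of the true value.
So the N–S error is at most 0.0005 × 111300 = 55.65 m.

56 meters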